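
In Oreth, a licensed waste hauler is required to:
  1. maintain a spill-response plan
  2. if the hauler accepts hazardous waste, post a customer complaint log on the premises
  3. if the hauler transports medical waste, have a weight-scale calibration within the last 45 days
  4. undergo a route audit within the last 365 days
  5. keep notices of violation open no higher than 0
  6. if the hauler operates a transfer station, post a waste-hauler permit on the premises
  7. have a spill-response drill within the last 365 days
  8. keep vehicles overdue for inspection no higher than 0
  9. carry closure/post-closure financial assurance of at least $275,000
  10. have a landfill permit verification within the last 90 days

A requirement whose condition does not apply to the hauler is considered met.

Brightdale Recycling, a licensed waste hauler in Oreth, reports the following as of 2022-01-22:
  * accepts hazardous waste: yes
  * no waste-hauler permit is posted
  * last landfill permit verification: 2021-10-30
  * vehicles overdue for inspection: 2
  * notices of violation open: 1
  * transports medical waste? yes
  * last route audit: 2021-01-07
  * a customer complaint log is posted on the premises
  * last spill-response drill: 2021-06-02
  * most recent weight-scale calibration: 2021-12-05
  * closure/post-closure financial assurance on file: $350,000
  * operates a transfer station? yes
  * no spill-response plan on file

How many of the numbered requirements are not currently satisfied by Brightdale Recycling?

1. spill-response plan absent → not met
2. condition 'accepts hazardous waste' holds; customer complaint log present → met
3. condition 'transports medical waste' holds; weight-scale calibration 48 days ago vs limit 45 → not met
4. route audit 380 days ago vs limit 365 → not met
5. notices of violation open 1 > 0 → not met
6. condition 'operates a transfer station' holds; waste-hauler permit absent → not met
7. spill-response drill 234 days ago vs limit 365 → met
8. vehicles overdue for inspection 2 > 0 → not met
9. closure/post-closure financial assurance $350,000 ≥ $275,000 → met
10. landfill permit verification 84 days ago vs limit 90 → met
Not met: 6 of 10

6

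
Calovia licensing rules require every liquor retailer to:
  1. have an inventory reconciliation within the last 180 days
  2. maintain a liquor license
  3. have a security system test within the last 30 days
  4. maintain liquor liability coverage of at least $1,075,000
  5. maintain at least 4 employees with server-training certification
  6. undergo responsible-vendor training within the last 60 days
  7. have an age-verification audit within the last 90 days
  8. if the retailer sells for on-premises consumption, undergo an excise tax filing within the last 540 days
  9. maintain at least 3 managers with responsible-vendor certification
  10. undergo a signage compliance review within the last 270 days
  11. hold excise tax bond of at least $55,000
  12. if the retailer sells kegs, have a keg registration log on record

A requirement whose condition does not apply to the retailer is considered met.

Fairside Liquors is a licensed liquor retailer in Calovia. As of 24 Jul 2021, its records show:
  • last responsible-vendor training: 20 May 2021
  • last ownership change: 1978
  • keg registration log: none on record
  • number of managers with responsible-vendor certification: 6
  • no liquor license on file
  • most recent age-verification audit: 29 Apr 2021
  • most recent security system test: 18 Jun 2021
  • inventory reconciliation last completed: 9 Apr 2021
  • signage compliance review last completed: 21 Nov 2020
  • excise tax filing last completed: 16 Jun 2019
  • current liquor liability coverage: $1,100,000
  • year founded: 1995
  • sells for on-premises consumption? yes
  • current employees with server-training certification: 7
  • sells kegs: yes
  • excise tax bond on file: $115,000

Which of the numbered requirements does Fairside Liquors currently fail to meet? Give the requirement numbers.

1. inventory reconciliation 106 days ago vs limit 180 → met
2. liquor license absent → not met
3. security system test 36 days ago vs limit 30 → not met
4. liquor liability coverage $1,100,000 ≥ $1,075,000 → met
5. employees with server-training certification 7 ≥ 4 → met
6. responsible-vendor training 65 days ago vs limit 60 → not met
7. age-verification audit 86 days ago vs limit 90 → met
8. condition 'sells for on-premises consumption' holds; excise tax filing 769 days ago vs limit 540 → not met
9. managers with responsible-vendor certification 6 ≥ 3 → met
10. signage compliance review 245 days ago vs limit 270 → met
11. excise tax bond $115,000 ≥ $55,000 → met
12. condition 'sells kegs' holds; keg registration log absent → not met
Not met: 2, 3, 6, 8, 12

2, 3, 6, 8, 12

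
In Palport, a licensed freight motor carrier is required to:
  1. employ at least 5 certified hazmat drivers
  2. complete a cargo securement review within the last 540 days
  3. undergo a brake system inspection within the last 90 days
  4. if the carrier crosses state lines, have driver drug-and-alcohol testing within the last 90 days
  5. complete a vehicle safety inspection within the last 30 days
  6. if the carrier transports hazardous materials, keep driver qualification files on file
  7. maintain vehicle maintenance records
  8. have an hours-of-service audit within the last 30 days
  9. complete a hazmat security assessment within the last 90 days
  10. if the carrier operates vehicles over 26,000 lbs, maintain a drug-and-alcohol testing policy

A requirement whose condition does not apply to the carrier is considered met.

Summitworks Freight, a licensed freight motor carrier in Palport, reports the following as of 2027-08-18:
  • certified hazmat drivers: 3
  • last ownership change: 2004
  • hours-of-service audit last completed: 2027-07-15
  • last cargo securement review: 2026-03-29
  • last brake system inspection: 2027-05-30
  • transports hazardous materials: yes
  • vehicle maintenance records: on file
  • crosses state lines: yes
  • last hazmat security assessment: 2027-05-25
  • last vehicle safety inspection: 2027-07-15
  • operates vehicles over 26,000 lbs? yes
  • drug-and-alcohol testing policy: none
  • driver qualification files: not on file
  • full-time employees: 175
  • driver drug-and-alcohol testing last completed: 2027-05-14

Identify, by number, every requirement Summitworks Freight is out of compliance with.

1, 4, 5, 6, 8, 10

1. certified hazmat drivers 3 < 5 → not met
2. cargo securement review 507 days ago vs limit 540 → met
3. brake system inspection 80 days ago vs limit 90 → met
4. condition 'crosses state lines' holds; driver drug-and-alcohol testing 96 days ago vs limit 90 → not met
5. vehicle safety inspection 34 days ago vs limit 30 → not met
6. condition 'transports hazardous materials' holds; driver qualification files absent → not met
7. vehicle maintenance records present → met
8. hours-of-service audit 34 days ago vs limit 30 → not met
9. hazmat security assessment 85 days ago vs limit 90 → met
10. condition 'operates vehicles over 26,000 lbs' holds; drug-and-alcohol testing policy absent → not met
Not met: 1, 4, 5, 6, 8, 10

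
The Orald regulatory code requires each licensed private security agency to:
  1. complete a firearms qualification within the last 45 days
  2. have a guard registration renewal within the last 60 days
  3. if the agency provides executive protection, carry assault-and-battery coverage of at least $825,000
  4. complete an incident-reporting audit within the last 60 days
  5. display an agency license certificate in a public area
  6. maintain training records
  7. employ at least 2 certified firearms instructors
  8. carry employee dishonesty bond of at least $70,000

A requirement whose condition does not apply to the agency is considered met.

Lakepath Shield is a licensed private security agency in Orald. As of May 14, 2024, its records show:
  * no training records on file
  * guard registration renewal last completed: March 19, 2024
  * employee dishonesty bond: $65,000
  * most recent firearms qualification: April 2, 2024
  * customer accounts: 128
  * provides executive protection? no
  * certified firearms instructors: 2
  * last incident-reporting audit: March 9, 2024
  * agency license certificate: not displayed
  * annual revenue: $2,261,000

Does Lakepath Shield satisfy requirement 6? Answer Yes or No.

6. training records absent → not met

No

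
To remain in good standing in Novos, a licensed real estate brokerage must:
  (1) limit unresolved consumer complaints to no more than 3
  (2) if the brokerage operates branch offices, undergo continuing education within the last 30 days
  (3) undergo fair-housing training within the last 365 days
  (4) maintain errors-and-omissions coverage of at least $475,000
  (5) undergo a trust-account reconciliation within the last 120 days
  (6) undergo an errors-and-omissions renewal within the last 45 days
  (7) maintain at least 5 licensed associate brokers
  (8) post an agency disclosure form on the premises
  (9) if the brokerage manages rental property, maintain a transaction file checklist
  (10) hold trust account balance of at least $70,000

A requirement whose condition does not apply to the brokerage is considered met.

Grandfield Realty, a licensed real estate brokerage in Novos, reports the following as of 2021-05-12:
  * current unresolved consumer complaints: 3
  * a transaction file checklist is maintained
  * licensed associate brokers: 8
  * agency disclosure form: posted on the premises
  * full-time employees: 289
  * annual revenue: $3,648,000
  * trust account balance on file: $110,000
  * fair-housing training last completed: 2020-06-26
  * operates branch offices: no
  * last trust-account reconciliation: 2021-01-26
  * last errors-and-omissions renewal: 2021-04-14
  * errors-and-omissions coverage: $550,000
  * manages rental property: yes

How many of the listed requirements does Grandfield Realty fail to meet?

0

1. unresolved consumer complaints 3 ≤ 3 → met
2. condition 'operates branch offices' does not hold → requirement n/a → met
3. fair-housing training 320 days ago vs limit 365 → met
4. errors-and-omissions coverage $550,000 ≥ $475,000 → met
5. trust-account reconciliation 106 days ago vs limit 120 → met
6. errors-and-omissions renewal 28 days ago vs limit 45 → met
7. licensed associate brokers 8 ≥ 5 → met
8. agency disclosure form present → met
9. condition 'manages rental property' holds; transaction file checklist present → met
10. trust account balance $110,000 ≥ $70,000 → met
Not met: 0 of 10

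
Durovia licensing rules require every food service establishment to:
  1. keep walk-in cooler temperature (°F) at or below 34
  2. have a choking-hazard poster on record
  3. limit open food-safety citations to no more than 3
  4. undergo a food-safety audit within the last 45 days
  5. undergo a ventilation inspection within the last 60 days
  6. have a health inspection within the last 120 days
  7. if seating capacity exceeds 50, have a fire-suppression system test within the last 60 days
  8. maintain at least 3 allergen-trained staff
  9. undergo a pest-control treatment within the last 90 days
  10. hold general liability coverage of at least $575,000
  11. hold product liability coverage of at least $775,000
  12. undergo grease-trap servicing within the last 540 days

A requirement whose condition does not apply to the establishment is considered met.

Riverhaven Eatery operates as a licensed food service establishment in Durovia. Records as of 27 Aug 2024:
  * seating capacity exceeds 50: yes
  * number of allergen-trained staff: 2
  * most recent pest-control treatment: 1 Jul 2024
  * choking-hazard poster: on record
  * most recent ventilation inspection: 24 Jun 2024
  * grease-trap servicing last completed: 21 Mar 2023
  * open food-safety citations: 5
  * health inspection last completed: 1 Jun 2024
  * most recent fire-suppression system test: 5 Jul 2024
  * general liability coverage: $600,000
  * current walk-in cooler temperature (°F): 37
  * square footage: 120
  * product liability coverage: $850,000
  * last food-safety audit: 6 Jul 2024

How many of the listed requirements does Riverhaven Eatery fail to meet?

1. walk-in cooler temperature (°F) 37 > 34 → not met
2. choking-hazard poster present → met
3. open food-safety citations 5 > 3 → not met
4. food-safety audit 52 days ago vs limit 45 → not met
5. ventilation inspection 64 days ago vs limit 60 → not met
6. health inspection 87 days ago vs limit 120 → met
7. condition 'seating capacity exceeds 50' holds; fire-suppression system test 53 days ago vs limit 60 → met
8. allergen-trained staff 2 < 3 → not met
9. pest-control treatment 57 days ago vs limit 90 → met
10. general liability coverage $600,000 ≥ $575,000 → met
11. product liability coverage $850,000 ≥ $775,000 → met
12. grease-trap servicing 525 days ago vs limit 540 → met
Not met: 5 of 12

5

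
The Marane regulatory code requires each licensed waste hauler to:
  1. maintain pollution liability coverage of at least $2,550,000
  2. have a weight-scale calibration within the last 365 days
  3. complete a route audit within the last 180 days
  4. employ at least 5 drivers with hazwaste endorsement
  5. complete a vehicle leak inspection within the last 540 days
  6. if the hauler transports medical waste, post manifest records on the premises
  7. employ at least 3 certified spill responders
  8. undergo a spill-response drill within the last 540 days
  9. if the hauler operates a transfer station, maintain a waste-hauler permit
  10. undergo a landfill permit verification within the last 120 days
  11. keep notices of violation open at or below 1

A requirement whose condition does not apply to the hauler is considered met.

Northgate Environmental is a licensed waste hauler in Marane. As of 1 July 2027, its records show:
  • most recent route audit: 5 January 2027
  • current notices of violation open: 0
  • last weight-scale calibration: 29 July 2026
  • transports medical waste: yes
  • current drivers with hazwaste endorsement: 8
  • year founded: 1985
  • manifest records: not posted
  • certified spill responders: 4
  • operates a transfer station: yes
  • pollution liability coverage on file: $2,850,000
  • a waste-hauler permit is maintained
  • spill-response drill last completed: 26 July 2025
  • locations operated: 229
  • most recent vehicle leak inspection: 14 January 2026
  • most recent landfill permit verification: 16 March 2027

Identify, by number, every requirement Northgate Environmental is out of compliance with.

1. pollution liability coverage $2,850,000 ≥ $2,550,000 → met
2. weight-scale calibration 337 days ago vs limit 365 → met
3. route audit 177 days ago vs limit 180 → met
4. drivers with hazwaste endorsement 8 ≥ 5 → met
5. vehicle leak inspection 533 days ago vs limit 540 → met
6. condition 'transports medical waste' holds; manifest records absent → not met
7. certified spill responders 4 ≥ 3 → met
8. spill-response drill 705 days ago vs limit 540 → not met
9. condition 'operates a transfer station' holds; waste-hauler permit present → met
10. landfill permit verification 107 days ago vs limit 120 → met
11. notices of violation open 0 ≤ 1 → met
Not met: 6, 8

6, 8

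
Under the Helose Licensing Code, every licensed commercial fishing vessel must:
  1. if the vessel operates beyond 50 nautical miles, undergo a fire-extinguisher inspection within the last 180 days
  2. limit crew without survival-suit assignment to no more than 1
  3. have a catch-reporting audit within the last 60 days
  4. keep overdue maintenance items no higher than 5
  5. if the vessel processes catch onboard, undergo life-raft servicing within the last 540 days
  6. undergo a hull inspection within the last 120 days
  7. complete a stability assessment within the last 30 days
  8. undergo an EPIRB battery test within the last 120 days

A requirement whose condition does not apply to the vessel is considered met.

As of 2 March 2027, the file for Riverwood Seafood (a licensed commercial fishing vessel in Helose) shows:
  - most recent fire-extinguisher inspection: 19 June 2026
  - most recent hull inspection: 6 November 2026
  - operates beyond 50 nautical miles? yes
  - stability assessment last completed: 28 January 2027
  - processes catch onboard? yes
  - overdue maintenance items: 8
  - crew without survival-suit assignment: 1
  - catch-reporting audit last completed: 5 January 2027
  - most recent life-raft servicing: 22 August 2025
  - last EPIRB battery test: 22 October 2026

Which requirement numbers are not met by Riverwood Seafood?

1. condition 'operates beyond 50 nautical miles' holds; fire-extinguisher inspection 256 days ago vs limit 180 → not met
2. crew without survival-suit assignment 1 ≤ 1 → met
3. catch-reporting audit 56 days ago vs limit 60 → met
4. overdue maintenance items 8 > 5 → not met
5. condition 'processes catch onboard' holds; life-raft servicing 557 days ago vs limit 540 → not met
6. hull inspection 116 days ago vs limit 120 → met
7. stability assessment 33 days ago vs limit 30 → not met
8. EPIRB battery test 131 days ago vs limit 120 → not met
Not met: 1, 4, 5, 7, 8

1, 4, 5, 7, 8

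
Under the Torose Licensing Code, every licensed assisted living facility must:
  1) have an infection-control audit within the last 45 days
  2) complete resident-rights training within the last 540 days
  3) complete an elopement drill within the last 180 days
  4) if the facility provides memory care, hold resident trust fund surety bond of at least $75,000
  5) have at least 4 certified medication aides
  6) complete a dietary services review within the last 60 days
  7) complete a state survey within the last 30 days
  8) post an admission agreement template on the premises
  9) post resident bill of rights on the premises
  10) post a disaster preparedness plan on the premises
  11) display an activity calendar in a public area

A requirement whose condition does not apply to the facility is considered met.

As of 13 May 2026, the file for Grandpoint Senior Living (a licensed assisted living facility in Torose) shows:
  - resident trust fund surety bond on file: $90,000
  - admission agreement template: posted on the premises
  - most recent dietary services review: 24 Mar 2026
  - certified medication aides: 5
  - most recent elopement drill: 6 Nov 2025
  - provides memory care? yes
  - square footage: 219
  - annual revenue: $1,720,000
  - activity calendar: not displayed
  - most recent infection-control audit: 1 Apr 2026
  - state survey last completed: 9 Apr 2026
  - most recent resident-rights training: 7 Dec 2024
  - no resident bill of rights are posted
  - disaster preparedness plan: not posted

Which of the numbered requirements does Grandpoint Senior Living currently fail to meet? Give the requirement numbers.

1. infection-control audit 42 days ago vs limit 45 → met
2. resident-rights training 522 days ago vs limit 540 → met
3. elopement drill 188 days ago vs limit 180 → not met
4. condition 'provides memory care' holds; resident trust fund surety bond $90,000 ≥ $75,000 → met
5. certified medication aides 5 ≥ 4 → met
6. dietary services review 50 days ago vs limit 60 → met
7. state survey 34 days ago vs limit 30 → not met
8. admission agreement template present → met
9. resident bill of rights absent → not met
10. disaster preparedness plan absent → not met
11. activity calendar absent → not met
Not met: 3, 7, 9, 10, 11

3, 7, 9, 10, 11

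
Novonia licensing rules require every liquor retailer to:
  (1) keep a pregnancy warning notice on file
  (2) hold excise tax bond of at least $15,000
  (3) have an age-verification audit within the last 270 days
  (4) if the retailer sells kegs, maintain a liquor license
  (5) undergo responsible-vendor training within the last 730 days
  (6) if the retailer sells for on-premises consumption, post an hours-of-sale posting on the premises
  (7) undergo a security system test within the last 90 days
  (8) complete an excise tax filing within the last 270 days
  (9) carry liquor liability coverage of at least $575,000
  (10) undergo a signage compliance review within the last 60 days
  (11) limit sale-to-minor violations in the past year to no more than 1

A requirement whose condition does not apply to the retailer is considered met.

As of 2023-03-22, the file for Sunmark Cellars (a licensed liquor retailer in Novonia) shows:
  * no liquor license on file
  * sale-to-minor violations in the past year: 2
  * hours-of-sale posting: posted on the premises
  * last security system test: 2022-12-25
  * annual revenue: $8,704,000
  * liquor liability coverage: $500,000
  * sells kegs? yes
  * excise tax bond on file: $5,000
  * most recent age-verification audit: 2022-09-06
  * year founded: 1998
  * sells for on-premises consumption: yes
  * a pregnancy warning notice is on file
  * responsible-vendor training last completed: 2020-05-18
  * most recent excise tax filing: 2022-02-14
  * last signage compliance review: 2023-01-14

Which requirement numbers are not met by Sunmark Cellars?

2, 4, 5, 8, 9, 10, 11

1. pregnancy warning notice present → met
2. excise tax bond $5,000 < $15,000 → not met
3. age-verification audit 197 days ago vs limit 270 → met
4. condition 'sells kegs' holds; liquor license absent → not met
5. responsible-vendor training 1038 days ago vs limit 730 → not met
6. condition 'sells for on-premises consumption' holds; hours-of-sale posting present → met
7. security system test 87 days ago vs limit 90 → met
8. excise tax filing 401 days ago vs limit 270 → not met
9. liquor liability coverage $500,000 < $575,000 → not met
10. signage compliance review 67 days ago vs limit 60 → not met
11. sale-to-minor violations in the past year 2 > 1 → not met
Not met: 2, 4, 5, 8, 9, 10, 11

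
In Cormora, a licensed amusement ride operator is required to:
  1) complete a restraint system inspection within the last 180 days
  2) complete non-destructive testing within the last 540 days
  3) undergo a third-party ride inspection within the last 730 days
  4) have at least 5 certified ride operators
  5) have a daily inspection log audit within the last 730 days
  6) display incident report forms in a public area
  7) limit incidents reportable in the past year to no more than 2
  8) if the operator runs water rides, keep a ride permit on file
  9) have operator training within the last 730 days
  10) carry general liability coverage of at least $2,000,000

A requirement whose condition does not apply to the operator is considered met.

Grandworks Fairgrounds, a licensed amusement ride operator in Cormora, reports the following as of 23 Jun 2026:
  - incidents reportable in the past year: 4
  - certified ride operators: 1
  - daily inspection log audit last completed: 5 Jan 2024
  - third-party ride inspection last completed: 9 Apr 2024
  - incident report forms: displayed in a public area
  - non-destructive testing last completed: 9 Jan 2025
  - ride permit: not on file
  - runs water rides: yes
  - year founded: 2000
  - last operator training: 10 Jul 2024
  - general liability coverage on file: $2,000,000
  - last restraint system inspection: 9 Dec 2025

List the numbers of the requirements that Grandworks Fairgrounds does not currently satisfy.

1, 3, 4, 5, 7, 8

1. restraint system inspection 196 days ago vs limit 180 → not met
2. non-destructive testing 530 days ago vs limit 540 → met
3. third-party ride inspection 805 days ago vs limit 730 → not met
4. certified ride operators 1 < 5 → not met
5. daily inspection log audit 900 days ago vs limit 730 → not met
6. incident report forms present → met
7. incidents reportable in the past year 4 > 2 → not met
8. condition 'runs water rides' holds; ride permit absent → not met
9. operator training 713 days ago vs limit 730 → met
10. general liability coverage $2,000,000 ≥ $2,000,000 → met
Not met: 1, 3, 4, 5, 7, 8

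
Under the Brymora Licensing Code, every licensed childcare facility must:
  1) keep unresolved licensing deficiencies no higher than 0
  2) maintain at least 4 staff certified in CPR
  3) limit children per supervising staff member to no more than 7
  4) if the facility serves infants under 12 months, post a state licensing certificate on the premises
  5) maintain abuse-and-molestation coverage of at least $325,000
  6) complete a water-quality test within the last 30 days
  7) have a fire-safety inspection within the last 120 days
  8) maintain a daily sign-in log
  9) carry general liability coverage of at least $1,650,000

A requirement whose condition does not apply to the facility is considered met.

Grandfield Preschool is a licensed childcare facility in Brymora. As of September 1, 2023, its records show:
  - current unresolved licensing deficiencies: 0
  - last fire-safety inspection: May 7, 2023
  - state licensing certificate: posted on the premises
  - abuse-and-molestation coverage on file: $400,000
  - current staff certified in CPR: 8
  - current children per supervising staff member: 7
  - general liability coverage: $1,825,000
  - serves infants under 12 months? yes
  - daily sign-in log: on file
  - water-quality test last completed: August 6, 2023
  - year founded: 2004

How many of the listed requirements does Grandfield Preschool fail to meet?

1. unresolved licensing deficiencies 0 ≤ 0 → met
2. staff certified in CPR 8 ≥ 4 → met
3. children per supervising staff member 7 ≤ 7 → met
4. condition 'serves infants under 12 months' holds; state licensing certificate present → met
5. abuse-and-molestation coverage $400,000 ≥ $325,000 → met
6. water-quality test 26 days ago vs limit 30 → met
7. fire-safety inspection 117 days ago vs limit 120 → met
8. daily sign-in log present → met
9. general liability coverage $1,825,000 ≥ $1,650,000 → met
Not met: 0 of 9

0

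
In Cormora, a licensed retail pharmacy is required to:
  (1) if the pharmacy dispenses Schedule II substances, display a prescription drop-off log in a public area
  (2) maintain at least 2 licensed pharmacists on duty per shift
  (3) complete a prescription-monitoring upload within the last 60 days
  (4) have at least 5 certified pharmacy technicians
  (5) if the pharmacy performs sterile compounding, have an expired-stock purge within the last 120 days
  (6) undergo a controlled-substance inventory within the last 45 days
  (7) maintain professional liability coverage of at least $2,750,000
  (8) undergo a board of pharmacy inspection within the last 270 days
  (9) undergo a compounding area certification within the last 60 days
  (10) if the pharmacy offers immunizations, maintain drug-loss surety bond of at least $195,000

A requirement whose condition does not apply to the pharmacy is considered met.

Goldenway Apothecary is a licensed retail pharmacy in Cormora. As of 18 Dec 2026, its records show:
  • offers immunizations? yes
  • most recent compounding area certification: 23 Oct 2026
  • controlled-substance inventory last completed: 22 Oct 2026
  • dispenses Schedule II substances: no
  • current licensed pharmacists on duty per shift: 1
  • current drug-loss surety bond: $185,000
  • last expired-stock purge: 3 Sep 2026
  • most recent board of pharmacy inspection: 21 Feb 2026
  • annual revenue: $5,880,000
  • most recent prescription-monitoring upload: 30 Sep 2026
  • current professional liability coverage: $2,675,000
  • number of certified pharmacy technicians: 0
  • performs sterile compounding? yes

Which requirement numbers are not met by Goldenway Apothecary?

2, 3, 4, 6, 7, 8, 10

1. condition 'dispenses Schedule II substances' does not hold → requirement n/a → met
2. licensed pharmacists on duty per shift 1 < 2 → not met
3. prescription-monitoring upload 79 days ago vs limit 60 → not met
4. certified pharmacy technicians 0 < 5 → not met
5. condition 'performs sterile compounding' holds; expired-stock purge 106 days ago vs limit 120 → met
6. controlled-substance inventory 57 days ago vs limit 45 → not met
7. professional liability coverage $2,675,000 < $2,750,000 → not met
8. board of pharmacy inspection 300 days ago vs limit 270 → not met
9. compounding area certification 56 days ago vs limit 60 → met
10. condition 'offers immunizations' holds; drug-loss surety bond $185,000 < $195,000 → not met
Not met: 2, 3, 4, 6, 7, 8, 10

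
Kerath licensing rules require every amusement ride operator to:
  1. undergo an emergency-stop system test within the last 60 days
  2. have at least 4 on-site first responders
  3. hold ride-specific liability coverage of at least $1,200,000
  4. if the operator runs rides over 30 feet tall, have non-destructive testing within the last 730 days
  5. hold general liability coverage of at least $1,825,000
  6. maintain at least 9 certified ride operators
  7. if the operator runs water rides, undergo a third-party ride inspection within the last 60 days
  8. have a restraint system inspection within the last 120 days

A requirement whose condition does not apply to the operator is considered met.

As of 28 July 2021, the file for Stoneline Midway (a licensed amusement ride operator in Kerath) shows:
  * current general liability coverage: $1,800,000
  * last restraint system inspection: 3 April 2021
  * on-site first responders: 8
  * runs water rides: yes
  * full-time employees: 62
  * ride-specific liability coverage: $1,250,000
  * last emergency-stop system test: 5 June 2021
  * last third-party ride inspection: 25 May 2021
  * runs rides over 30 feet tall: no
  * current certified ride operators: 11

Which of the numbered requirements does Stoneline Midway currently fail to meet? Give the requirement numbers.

1. emergency-stop system test 53 days ago vs limit 60 → met
2. on-site first responders 8 ≥ 4 → met
3. ride-specific liability coverage $1,250,000 ≥ $1,200,000 → met
4. condition 'runs rides over 30 feet tall' does not hold → requirement n/a → met
5. general liability coverage $1,800,000 < $1,825,000 → not met
6. certified ride operators 11 ≥ 9 → met
7. condition 'runs water rides' holds; third-party ride inspection 64 days ago vs limit 60 → not met
8. restraint system inspection 116 days ago vs limit 120 → met
Not met: 5, 7

5, 7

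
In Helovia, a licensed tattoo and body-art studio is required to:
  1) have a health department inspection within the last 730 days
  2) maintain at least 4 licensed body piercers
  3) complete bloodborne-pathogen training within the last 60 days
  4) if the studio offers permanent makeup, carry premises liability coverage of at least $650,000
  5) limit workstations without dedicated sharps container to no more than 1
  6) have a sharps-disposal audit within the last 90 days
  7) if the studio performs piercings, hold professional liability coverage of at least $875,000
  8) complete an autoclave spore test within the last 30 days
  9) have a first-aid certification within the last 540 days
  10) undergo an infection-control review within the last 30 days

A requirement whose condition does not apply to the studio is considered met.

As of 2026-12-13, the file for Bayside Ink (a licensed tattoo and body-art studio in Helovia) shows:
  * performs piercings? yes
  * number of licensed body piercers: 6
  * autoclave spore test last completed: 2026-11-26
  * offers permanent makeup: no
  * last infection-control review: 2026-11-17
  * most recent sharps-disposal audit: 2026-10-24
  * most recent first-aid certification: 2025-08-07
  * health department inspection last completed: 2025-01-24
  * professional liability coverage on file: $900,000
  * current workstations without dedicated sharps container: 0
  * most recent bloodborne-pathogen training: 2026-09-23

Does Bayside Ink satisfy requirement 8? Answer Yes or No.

Yes

8. autoclave spore test 17 days ago vs limit 30 → met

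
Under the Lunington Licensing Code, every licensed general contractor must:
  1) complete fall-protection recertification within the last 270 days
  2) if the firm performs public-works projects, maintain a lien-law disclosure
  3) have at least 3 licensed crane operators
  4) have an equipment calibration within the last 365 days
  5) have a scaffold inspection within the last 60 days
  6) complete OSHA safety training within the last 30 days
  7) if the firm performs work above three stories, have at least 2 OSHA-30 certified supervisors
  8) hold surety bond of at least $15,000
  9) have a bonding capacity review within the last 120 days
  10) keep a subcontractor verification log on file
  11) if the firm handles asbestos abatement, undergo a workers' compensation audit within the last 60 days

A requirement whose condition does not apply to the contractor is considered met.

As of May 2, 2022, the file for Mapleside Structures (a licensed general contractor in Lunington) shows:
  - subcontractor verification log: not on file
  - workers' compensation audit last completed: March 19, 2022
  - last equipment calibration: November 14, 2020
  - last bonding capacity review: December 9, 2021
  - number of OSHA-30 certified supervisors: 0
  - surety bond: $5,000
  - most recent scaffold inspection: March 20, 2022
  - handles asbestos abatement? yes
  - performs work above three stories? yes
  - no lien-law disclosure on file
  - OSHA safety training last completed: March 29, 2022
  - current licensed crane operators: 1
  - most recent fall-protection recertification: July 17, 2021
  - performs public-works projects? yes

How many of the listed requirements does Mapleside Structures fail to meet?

1. fall-protection recertification 289 days ago vs limit 270 → not met
2. condition 'performs public-works projects' holds; lien-law disclosure absent → not met
3. licensed crane operators 1 < 3 → not met
4. equipment calibration 534 days ago vs limit 365 → not met
5. scaffold inspection 43 days ago vs limit 60 → met
6. OSHA safety training 34 days ago vs limit 30 → not met
7. condition 'performs work above three stories' holds; OSHA-30 certified supervisors 0 < 2 → not met
8. surety bond $5,000 < $15,000 → not met
9. bonding capacity review 144 days ago vs limit 120 → not met
10. subcontractor verification log absent → not met
11. condition 'handles asbestos abatement' holds; workers' compensation audit 44 days ago vs limit 60 → met
Not met: 9 of 11

9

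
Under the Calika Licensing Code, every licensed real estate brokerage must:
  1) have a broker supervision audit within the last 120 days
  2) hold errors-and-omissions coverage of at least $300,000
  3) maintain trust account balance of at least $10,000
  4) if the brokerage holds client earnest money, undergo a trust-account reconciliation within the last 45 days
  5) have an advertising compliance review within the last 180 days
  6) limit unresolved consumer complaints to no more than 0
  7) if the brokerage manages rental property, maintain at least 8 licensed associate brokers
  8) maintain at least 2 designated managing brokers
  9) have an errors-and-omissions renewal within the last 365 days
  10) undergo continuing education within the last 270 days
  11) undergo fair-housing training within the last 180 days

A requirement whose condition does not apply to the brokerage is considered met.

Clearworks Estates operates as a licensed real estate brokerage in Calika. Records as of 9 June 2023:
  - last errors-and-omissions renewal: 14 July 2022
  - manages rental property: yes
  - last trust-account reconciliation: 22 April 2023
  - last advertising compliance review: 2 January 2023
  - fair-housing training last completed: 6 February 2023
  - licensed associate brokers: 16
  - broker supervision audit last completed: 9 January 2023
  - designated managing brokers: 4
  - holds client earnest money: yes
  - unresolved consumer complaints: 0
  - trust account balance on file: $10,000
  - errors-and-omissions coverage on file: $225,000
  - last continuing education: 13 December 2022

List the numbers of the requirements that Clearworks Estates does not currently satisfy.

1, 2, 4

1. broker supervision audit 151 days ago vs limit 120 → not met
2. errors-and-omissions coverage $225,000 < $300,000 → not met
3. trust account balance $10,000 ≥ $10,000 → met
4. condition 'holds client earnest money' holds; trust-account reconciliation 48 days ago vs limit 45 → not met
5. advertising compliance review 158 days ago vs limit 180 → met
6. unresolved consumer complaints 0 ≤ 0 → met
7. condition 'manages rental property' holds; licensed associate brokers 16 ≥ 8 → met
8. designated managing brokers 4 ≥ 2 → met
9. errors-and-omissions renewal 330 days ago vs limit 365 → met
10. continuing education 178 days ago vs limit 270 → met
11. fair-housing training 123 days ago vs limit 180 → met
Not met: 1, 2, 4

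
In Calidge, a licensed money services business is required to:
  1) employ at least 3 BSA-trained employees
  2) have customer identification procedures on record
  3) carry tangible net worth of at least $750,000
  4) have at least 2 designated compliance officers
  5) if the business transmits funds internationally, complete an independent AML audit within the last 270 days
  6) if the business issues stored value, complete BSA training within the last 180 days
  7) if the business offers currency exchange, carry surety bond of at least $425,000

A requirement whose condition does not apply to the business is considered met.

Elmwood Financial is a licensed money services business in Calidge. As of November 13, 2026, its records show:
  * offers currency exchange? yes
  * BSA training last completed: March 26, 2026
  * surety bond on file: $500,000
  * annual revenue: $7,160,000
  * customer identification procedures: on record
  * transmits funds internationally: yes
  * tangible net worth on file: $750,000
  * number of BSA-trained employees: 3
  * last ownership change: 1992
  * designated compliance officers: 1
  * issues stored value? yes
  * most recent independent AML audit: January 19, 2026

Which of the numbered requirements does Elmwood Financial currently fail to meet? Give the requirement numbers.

4, 5, 6

1. BSA-trained employees 3 ≥ 3 → met
2. customer identification procedures present → met
3. tangible net worth $750,000 ≥ $750,000 → met
4. designated compliance officers 1 < 2 → not met
5. condition 'transmits funds internationally' holds; independent AML audit 298 days ago vs limit 270 → not met
6. condition 'issues stored value' holds; BSA training 232 days ago vs limit 180 → not met
7. condition 'offers currency exchange' holds; surety bond $500,000 ≥ $425,000 → met
Not met: 4, 5, 6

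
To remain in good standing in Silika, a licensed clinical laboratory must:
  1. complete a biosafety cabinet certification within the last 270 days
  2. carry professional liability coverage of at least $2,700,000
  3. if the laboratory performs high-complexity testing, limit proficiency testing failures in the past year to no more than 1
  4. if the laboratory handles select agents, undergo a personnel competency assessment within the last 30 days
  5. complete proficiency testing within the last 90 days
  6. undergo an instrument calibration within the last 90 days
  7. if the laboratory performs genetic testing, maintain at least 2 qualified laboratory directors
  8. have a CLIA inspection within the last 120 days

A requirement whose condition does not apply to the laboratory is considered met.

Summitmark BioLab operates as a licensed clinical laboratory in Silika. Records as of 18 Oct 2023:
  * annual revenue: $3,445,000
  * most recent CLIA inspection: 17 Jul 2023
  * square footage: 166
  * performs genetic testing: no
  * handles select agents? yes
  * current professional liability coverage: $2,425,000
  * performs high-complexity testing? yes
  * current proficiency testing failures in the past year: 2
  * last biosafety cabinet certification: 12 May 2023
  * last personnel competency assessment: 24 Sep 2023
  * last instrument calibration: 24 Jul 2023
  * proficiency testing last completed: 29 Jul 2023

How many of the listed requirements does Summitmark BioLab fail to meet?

2

1. biosafety cabinet certification 159 days ago vs limit 270 → met
2. professional liability coverage $2,425,000 < $2,700,000 → not met
3. condition 'performs high-complexity testing' holds; proficiency testing failures in the past year 2 > 1 → not met
4. condition 'handles select agents' holds; personnel competency assessment 24 days ago vs limit 30 → met
5. proficiency testing 81 days ago vs limit 90 → met
6. instrument calibration 86 days ago vs limit 90 → met
7. condition 'performs genetic testing' does not hold → requirement n/a → met
8. CLIA inspection 93 days ago vs limit 120 → met
Not met: 2 of 8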